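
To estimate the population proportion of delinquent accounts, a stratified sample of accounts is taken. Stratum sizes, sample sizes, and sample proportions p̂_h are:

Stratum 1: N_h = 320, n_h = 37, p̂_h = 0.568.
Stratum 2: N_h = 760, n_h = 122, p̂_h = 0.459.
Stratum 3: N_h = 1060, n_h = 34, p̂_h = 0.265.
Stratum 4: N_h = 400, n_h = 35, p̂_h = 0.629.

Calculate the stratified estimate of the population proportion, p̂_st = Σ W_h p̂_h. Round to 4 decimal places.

N = 2540; stratum weights W_h = N_h/N.
p̂_st = Σ W_h p̂_h = (320·0.568 + 760·0.459 + 1060·0.265 + 400·0.629)/2540 = 0.41854

p̂_st ≈ 0.4185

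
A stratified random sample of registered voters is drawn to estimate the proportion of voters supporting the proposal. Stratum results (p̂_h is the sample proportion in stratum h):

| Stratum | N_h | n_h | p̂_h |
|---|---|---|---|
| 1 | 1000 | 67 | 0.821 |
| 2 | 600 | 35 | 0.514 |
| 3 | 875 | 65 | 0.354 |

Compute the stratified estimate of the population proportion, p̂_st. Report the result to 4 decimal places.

N = 2475; stratum weights W_h = N_h/N.
p̂_st = Σ W_h p̂_h = (1000·0.821 + 600·0.514 + 875·0.354)/2475 = 0.58147

p̂_st ≈ 0.5815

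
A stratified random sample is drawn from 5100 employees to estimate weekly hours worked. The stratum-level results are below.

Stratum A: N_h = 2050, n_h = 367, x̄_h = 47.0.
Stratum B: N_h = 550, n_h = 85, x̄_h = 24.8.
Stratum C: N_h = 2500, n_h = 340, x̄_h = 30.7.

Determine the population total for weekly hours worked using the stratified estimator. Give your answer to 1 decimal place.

τ̂_st ≈ 186740.0

τ̂_st = Σ N_h x̄_h = 2050·47.0 + 550·24.8 + 2500·30.7 = 186740.0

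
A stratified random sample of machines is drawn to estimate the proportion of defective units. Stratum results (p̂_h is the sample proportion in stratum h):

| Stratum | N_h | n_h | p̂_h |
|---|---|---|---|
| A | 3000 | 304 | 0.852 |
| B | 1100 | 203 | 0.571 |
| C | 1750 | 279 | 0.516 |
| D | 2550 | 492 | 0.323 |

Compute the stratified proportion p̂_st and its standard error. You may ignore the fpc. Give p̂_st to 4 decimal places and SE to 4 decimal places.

p̂_st ≈ 0.5846, SE ≈ 0.0124

N = 8400; stratum weights W_h = N_h/N.
p̂_st = Σ W_h p̂_h = (3000·0.852 + 1100·0.571 + 1750·0.516 + 2550·0.323)/8400 = 0.58461
V̂(p̂_st) = Σ W_h² p̂_h(1−p̂_h)/(n_h−1):
  stratum A: (3000/8400)²·0.852·0.148/303 = 5.30814e-05
  stratum B: (1100/8400)²·0.571·0.429/202 = 2.07955e-05
  stratum C: (1750/8400)²·0.516·0.484/278 = 3.89913e-05
  stratum D: (2550/8400)²·0.323·0.677/491 = 4.10423e-05
V̂(p̂_st) = 0.00015391; SE = √V̂ = 0.0124061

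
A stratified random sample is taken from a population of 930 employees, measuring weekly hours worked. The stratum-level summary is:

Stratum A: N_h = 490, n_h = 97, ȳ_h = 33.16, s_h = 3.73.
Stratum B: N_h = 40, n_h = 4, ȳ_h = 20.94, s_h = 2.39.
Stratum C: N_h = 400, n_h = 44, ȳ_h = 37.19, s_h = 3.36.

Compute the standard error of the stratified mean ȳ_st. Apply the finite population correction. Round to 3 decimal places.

SE(ȳ_st) ≈ 0.277

V̂(ȳ_st) = Σ W_h² (1 − n_h/N_h) s_h²/n_h, with W_h = N_h/N and N = 930:
  stratum A: (490/930)²·(1 − 97/490)·3.73²/97 = 0.0319351
  stratum B: (40/930)²·(1 − 4/40)·2.39²/4 = 0.00237757
  stratum C: (400/930)²·(1 − 44/400)·3.36²/44 = 0.0422445
V̂(ȳ_st) = 0.0765572
SE(ȳ_st) = √0.0765572 = 0.27669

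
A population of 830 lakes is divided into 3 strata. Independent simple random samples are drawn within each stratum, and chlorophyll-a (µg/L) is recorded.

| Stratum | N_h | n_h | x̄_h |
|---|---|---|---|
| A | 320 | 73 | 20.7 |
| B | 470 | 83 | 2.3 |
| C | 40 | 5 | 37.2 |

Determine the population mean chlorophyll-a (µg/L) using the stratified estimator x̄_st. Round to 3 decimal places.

N = Σ N_h = 830. Stratum weights W_h = N_h/N.
x̄_st = (320·20.7 + 470·2.3 + 40·37.2) / 830 = 11.07590

x̄_st ≈ 11.076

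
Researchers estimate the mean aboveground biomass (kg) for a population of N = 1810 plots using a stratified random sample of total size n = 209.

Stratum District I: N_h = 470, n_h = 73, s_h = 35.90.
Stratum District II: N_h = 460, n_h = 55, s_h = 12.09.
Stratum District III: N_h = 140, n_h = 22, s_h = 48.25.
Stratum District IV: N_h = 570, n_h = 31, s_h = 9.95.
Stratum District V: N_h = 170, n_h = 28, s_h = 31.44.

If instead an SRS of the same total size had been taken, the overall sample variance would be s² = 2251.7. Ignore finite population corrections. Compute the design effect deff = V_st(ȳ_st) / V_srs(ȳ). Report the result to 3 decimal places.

V̂(ȳ_st) = Σ W_h² s_h²/n_h, with W_h = N_h/N and N = 1810:
  stratum District I: (470/1810)²·35.90²/73 = 1.19043
  stratum District II: (460/1810)²·12.09²/55 = 0.171652
  stratum District III: (140/1810)²·48.25²/22 = 0.633098
  stratum District IV: (570/1810)²·9.95²/31 = 0.316721
  stratum District V: (170/1810)²·31.44²/28 = 0.311421
V_st = 2.62332
V_srs = s²/n = 2251.7/209 = 10.7737
deff = V_st / V_srs = 2.62332/10.7737 = 0.2435

deff ≈ 0.243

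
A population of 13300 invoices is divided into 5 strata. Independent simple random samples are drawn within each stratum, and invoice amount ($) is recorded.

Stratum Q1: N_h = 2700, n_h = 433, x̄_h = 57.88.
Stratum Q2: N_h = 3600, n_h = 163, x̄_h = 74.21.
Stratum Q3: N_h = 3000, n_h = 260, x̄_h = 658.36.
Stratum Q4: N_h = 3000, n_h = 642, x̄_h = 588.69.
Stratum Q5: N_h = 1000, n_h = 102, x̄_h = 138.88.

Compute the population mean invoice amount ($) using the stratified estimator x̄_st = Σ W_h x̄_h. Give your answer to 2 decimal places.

x̄_st ≈ 323.57

N = Σ N_h = 13300. Stratum weights W_h = N_h/N.
x̄_st = (2700·57.88 + 3600·74.21 + 3000·658.36 + 3000·588.69 + 1000·138.88) / 13300 = 323.5686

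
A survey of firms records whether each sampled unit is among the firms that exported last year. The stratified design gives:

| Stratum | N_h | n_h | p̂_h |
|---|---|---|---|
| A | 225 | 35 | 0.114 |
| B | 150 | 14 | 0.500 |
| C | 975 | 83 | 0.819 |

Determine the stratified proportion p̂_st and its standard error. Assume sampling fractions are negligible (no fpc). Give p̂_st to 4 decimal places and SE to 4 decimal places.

p̂_st ≈ 0.6661, SE ≈ 0.0355

N = 1350; stratum weights W_h = N_h/N.
p̂_st = Σ W_h p̂_h = (225·0.114 + 150·0.500 + 975·0.819)/1350 = 0.66606
V̂(p̂_st) = Σ W_h² p̂_h(1−p̂_h)/(n_h−1):
  stratum A: (225/1350)²·0.114·0.886/34 = 8.25196e-05
  stratum B: (150/1350)²·0.500·0.500/13 = 0.000237417
  stratum C: (975/1350)²·0.819·0.181/82 = 0.000942954
V̂(p̂_st) = 0.00126289; SE = √V̂ = 0.0355372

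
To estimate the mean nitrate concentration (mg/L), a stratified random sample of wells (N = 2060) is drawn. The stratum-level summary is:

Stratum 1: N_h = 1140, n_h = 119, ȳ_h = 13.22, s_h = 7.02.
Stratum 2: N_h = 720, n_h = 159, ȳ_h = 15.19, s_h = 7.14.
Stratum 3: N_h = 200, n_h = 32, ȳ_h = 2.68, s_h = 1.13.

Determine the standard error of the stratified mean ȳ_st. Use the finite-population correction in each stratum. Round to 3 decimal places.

V̂(ȳ_st) = Σ W_h² (1 − n_h/N_h) s_h²/n_h, with W_h = N_h/N and N = 2060:
  stratum 1: (1140/2060)²·(1 − 119/1140)·7.02²/119 = 0.113586
  stratum 2: (720/2060)²·(1 − 159/720)·7.14²/159 = 0.0305183
  stratum 3: (200/2060)²·(1 − 32/200)·1.13²/32 = 0.000315945
V̂(ȳ_st) = 0.14442
SE(ȳ_st) = √0.14442 = 0.380026

SE(ȳ_st) ≈ 0.380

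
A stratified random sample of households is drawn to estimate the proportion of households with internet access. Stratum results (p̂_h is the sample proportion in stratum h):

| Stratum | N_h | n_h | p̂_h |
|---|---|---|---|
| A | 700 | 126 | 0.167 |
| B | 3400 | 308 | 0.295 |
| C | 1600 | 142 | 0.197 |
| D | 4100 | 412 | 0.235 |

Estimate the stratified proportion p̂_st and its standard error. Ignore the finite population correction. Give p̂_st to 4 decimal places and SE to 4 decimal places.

p̂_st ≈ 0.2448, SE ≈ 0.0139

N = 9800; stratum weights W_h = N_h/N.
p̂_st = Σ W_h p̂_h = (700·0.167 + 3400·0.295 + 1600·0.197 + 4100·0.235)/9800 = 0.24476
V̂(p̂_st) = Σ W_h² p̂_h(1−p̂_h)/(n_h−1):
  stratum A: (700/9800)²·0.167·0.833/125 = 5.678e-06
  stratum B: (3400/9800)²·0.295·0.705/307 = 8.15415e-05
  stratum C: (1600/9800)²·0.197·0.803/141 = 2.99055e-05
  stratum D: (4100/9800)²·0.235·0.765/411 = 7.65602e-05
V̂(p̂_st) = 0.000193685; SE = √V̂ = 0.0139171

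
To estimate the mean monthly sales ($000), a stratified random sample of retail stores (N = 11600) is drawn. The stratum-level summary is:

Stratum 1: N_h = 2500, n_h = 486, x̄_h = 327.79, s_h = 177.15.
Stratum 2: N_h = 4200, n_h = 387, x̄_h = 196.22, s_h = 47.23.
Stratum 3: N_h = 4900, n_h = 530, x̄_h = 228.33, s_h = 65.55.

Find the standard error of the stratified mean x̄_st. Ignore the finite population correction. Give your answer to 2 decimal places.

SE(x̄_st) ≈ 2.28

V̂(x̄_st) = Σ W_h² s_h²/n_h, with W_h = N_h/N and N = 11600:
  stratum 1: (2500/11600)²·177.15²/486 = 2.99923
  stratum 2: (4200/11600)²·47.23²/387 = 0.755627
  stratum 3: (4900/11600)²·65.55²/530 = 1.44659
V̂(x̄_st) = 5.20145
SE(x̄_st) = √5.20145 = 2.28067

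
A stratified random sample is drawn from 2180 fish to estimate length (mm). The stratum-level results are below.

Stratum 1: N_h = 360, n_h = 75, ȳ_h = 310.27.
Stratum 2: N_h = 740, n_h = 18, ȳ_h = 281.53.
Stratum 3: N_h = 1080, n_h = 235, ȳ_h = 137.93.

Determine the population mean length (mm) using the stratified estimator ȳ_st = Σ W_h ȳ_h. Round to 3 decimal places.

N = Σ N_h = 2180. Stratum weights W_h = N_h/N.
ȳ_st = (360·310.27 + 740·281.53 + 1080·137.93) / 2180 = 215.13477

ȳ_st ≈ 215.135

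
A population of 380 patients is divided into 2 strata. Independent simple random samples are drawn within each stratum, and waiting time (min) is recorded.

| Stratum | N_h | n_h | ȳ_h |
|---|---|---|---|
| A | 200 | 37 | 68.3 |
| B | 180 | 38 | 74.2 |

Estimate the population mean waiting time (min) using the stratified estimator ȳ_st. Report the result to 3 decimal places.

N = Σ N_h = 380. Stratum weights W_h = N_h/N.
ȳ_st = (200·68.3 + 180·74.2) / 380 = 71.09474

ȳ_st ≈ 71.095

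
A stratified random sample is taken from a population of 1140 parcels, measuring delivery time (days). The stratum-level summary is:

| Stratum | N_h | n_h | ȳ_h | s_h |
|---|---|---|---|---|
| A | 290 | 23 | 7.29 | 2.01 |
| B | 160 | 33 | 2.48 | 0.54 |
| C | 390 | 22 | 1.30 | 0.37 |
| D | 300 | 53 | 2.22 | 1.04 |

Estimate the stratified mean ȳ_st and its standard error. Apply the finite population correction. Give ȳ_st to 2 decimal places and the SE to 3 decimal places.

ȳ_st ≈ 3.23, SE ≈ 0.112

ȳ_st = Σ W_h ȳ_h = (290·7.29 + 160·2.48 + 390·1.30 + 300·2.22)/1140 = 3.23149
V̂(ȳ_st) = Σ W_h² (1 − n_h/N_h) s_h²/n_h, with W_h = N_h/N and N = 1140:
  stratum A: (290/1140)²·(1 − 23/290)·2.01²/23 = 0.0104656
  stratum B: (160/1140)²·(1 − 33/160)·0.54²/33 = 0.000138162
  stratum C: (390/1140)²·(1 − 22/390)·0.37²/22 = 0.000687201
  stratum D: (300/1140)²·(1 − 53/300)·1.04²/53 = 0.00116359
V̂(ȳ_st) = 0.0124545
SE(ȳ_st) = √0.0124545 = 0.1116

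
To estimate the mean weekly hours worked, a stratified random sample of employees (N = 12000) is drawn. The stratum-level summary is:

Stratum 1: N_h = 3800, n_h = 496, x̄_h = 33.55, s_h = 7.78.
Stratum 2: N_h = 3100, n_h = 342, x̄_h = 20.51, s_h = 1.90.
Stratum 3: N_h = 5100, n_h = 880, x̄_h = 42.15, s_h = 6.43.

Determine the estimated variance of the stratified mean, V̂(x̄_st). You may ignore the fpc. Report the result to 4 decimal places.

V̂(x̄_st) = Σ W_h² s_h²/n_h, with W_h = N_h/N and N = 12000:
  stratum 1: (3800/12000)²·7.78²/496 = 0.0122372
  stratum 2: (3100/12000)²·1.90²/342 = 0.000704437
  stratum 3: (5100/12000)²·6.43²/880 = 0.00848628
V̂(x̄_st) = 0.0214279

V̂(x̄_st) ≈ 0.0214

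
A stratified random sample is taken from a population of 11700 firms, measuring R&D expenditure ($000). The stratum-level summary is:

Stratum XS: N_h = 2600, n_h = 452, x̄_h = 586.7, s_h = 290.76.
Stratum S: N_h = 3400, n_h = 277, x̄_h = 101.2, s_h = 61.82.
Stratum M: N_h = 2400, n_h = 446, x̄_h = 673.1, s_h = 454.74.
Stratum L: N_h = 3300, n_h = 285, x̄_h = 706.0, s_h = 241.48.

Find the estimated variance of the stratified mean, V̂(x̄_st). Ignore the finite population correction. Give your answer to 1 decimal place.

V̂(x̄_st) = Σ W_h² s_h²/n_h, with W_h = N_h/N and N = 11700:
  stratum XS: (2600/11700)²·290.76²/452 = 9.23647
  stratum S: (3400/11700)²·61.82²/277 = 1.1651
  stratum M: (2400/11700)²·454.74²/446 = 19.5093
  stratum L: (3300/11700)²·241.48²/285 = 16.277
V̂(x̄_st) = 46.1879

V̂(x̄_st) ≈ 46.2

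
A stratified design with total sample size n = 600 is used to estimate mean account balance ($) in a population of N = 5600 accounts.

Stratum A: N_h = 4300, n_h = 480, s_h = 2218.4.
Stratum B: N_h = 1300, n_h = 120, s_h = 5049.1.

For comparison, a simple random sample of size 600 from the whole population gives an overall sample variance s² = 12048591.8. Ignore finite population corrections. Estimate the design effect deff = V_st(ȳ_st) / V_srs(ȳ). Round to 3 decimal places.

deff ≈ 0.871

V̂(ȳ_st) = Σ W_h² s_h²/n_h, with W_h = N_h/N and N = 5600:
  stratum A: (4300/5600)²·2218.4²/480 = 6045.04
  stratum B: (1300/5600)²·5049.1²/120 = 11448.7
V_st = 17493.8
V_srs = s²/n = 12048591.8/600 = 20081
deff = V_st / V_srs = 17493.8/20081 = 0.8712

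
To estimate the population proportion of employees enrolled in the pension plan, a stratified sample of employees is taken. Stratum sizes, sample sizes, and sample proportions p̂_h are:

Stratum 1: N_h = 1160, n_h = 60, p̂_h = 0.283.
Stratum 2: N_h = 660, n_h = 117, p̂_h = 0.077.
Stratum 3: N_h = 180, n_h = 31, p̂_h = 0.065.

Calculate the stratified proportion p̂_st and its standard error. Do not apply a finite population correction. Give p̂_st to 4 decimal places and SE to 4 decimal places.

N = 2000; stratum weights W_h = N_h/N.
p̂_st = Σ W_h p̂_h = (1160·0.283 + 660·0.077 + 180·0.065)/2000 = 0.19540
V̂(p̂_st) = Σ W_h² p̂_h(1−p̂_h)/(n_h−1):
  stratum 1: (1160/2000)²·0.283·0.717/59 = 0.00115694
  stratum 2: (660/2000)²·0.077·0.923/116 = 6.6721e-05
  stratum 3: (180/2000)²·0.065·0.935/30 = 1.64092e-05
V̂(p̂_st) = 0.00124007; SE = √V̂ = 0.0352146

p̂_st ≈ 0.1954, SE ≈ 0.0352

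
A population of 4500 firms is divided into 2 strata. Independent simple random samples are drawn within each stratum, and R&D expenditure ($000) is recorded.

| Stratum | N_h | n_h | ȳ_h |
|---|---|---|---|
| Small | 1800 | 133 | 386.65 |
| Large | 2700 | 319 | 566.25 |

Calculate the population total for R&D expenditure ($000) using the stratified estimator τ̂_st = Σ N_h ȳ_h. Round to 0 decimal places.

τ̂_st ≈ 2224845

τ̂_st = Σ N_h ȳ_h = 1800·386.65 + 2700·566.25 = 2224845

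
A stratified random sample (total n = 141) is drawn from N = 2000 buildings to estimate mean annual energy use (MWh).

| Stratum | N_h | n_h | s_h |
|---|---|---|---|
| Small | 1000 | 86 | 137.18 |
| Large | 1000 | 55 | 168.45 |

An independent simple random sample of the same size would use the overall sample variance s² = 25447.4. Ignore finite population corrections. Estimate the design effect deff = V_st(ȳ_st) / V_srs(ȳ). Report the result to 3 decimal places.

deff ≈ 1.018

V̂(ȳ_st) = Σ W_h² s_h²/n_h, with W_h = N_h/N and N = 2000:
  stratum Small: (1000/2000)²·137.18²/86 = 54.7045
  stratum Large: (1000/2000)²·168.45²/55 = 128.979
V_st = 183.684
V_srs = s²/n = 25447.4/141 = 180.478
deff = V_st / V_srs = 183.684/180.478 = 1.0178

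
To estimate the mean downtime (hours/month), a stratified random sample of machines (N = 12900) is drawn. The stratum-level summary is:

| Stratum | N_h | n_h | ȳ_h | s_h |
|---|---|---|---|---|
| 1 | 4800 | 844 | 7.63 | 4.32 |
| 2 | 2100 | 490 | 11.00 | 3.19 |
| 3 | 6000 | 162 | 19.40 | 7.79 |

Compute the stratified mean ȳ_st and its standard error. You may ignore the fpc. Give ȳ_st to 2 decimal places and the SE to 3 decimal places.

ȳ_st = Σ W_h ȳ_h = (4800·7.63 + 2100·11.00 + 6000·19.40)/12900 = 13.65302
V̂(ȳ_st) = Σ W_h² s_h²/n_h, with W_h = N_h/N and N = 12900:
  stratum 1: (4800/12900)²·4.32²/844 = 0.00306146
  stratum 2: (2100/12900)²·3.19²/490 = 0.000550357
  stratum 3: (6000/12900)²·7.79²/162 = 0.0810369
V̂(ȳ_st) = 0.0846487
SE(ȳ_st) = √0.0846487 = 0.290945

ȳ_st ≈ 13.65, SE ≈ 0.291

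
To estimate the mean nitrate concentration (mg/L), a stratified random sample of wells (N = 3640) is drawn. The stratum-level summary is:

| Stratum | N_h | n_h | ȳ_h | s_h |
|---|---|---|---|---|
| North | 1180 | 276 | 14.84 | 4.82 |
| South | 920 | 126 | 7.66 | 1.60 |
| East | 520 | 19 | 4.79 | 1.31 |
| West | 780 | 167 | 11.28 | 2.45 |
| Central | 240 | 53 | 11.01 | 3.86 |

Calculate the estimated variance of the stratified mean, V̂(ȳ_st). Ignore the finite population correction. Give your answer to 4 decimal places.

V̂(ȳ_st) = Σ W_h² s_h²/n_h, with W_h = N_h/N and N = 3640:
  stratum North: (1180/3640)²·4.82²/276 = 0.00884599
  stratum South: (920/3640)²·1.60²/126 = 0.0012979
  stratum East: (520/3640)²·1.31²/19 = 0.00184329
  stratum West: (780/3640)²·2.45²/167 = 0.00165045
  stratum Central: (240/3640)²·3.86²/53 = 0.00122213
V̂(ȳ_st) = 0.0148598

V̂(ȳ_st) ≈ 0.0149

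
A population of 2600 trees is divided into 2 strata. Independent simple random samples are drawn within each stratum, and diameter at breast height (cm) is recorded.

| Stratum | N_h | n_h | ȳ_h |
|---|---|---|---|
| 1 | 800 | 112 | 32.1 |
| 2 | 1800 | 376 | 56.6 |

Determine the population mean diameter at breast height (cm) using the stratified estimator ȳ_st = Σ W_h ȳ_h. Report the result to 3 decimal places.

ȳ_st ≈ 49.062

N = Σ N_h = 2600. Stratum weights W_h = N_h/N.
ȳ_st = (800·32.1 + 1800·56.6) / 2600 = 49.06154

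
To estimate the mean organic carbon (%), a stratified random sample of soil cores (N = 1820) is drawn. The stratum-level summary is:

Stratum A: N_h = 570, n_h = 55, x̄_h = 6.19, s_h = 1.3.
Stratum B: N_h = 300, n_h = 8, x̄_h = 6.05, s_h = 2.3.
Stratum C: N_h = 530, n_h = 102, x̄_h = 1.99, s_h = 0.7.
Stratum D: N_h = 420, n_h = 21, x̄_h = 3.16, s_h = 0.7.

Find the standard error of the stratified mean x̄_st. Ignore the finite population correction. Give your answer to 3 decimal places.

V̂(x̄_st) = Σ W_h² s_h²/n_h, with W_h = N_h/N and N = 1820:
  stratum A: (570/1820)²·1.3²/55 = 0.00301391
  stratum B: (300/1820)²·2.3²/8 = 0.0179666
  stratum C: (530/1820)²·0.7²/102 = 0.000407385
  stratum D: (420/1820)²·0.7²/21 = 0.0012426
V̂(x̄_st) = 0.0226305
SE(x̄_st) = √0.0226305 = 0.150434

SE(x̄_st) ≈ 0.150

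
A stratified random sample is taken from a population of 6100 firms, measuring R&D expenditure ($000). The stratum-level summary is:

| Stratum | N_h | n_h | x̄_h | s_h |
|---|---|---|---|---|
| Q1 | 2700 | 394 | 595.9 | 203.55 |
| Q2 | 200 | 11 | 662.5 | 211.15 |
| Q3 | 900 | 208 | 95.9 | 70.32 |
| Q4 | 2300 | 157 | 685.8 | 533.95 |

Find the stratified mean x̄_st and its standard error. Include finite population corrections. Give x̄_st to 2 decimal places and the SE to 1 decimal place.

x̄_st = Σ W_h x̄_h = (2700·595.9 + 200·662.5 + 900·95.9 + 2300·685.8)/6100 = 558.20984
V̂(x̄_st) = Σ W_h² (1 − n_h/N_h) s_h²/n_h, with W_h = N_h/N and N = 6100:
  stratum Q1: (2700/6100)²·(1 − 394/2700)·203.55²/394 = 17.5958
  stratum Q2: (200/6100)²·(1 − 11/200)·211.15²/11 = 4.11739
  stratum Q3: (900/6100)²·(1 − 208/900)·70.32²/208 = 0.397909
  stratum Q4: (2300/6100)²·(1 − 157/2300)·533.95²/157 = 240.543
V̂(x̄_st) = 262.654
SE(x̄_st) = √262.654 = 16.2066

x̄_st ≈ 558.21, SE ≈ 16.2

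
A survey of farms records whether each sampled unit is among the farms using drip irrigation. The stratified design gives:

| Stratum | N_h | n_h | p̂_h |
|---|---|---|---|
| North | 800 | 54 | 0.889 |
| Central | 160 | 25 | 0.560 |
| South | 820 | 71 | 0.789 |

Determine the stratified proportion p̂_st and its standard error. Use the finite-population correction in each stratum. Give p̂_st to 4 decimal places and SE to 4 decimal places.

p̂_st ≈ 0.8134, SE ≈ 0.0297

N = 1780; stratum weights W_h = N_h/N.
p̂_st = Σ W_h p̂_h = (800·0.889 + 160·0.560 + 820·0.789)/1780 = 0.81336
V̂(p̂_st) = Σ W_h² (1 − n_h/N_h) p̂_h(1−p̂_h)/(n_h−1):
  stratum North: (800/1780)²·(1 − 54/800)·0.889·0.111/53 = 0.000350702
  stratum Central: (160/1780)²·(1 − 25/160)·0.560·0.440/24 = 6.99912e-05
  stratum South: (820/1780)²·(1 − 71/820)·0.789·0.211/70 = 0.000461017
V̂(p̂_st) = 0.00088171; SE = √V̂ = 0.0296936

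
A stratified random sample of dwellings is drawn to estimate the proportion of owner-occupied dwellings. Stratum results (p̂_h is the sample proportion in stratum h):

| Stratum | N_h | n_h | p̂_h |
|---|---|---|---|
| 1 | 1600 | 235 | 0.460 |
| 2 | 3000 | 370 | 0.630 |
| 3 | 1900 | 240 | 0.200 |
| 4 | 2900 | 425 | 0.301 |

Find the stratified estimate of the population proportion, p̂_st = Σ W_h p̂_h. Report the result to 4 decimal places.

N = 9400; stratum weights W_h = N_h/N.
p̂_st = Σ W_h p̂_h = (1600·0.460 + 3000·0.630 + 1900·0.200 + 2900·0.301)/9400 = 0.41265

p̂_st ≈ 0.4126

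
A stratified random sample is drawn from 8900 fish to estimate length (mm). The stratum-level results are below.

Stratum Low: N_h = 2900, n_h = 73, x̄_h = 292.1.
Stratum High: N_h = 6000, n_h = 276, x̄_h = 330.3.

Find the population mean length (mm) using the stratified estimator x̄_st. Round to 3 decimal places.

N = Σ N_h = 8900. Stratum weights W_h = N_h/N.
x̄_st = (2900·292.1 + 6000·330.3) / 8900 = 317.85281

x̄_st ≈ 317.853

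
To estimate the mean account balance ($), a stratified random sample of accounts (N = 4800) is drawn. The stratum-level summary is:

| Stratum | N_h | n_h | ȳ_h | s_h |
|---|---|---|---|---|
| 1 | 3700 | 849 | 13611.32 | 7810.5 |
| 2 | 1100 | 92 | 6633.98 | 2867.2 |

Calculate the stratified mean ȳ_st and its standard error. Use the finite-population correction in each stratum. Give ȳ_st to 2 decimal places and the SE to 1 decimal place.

ȳ_st = Σ W_h ȳ_h = (3700·13611.32 + 1100·6633.98)/4800 = 12012.34625
V̂(ȳ_st) = Σ W_h² (1 − n_h/N_h) s_h²/n_h, with W_h = N_h/N and N = 4800:
  stratum 1: (3700/4800)²·(1 − 849/3700)·7810.5²/849 = 32897.8
  stratum 2: (1100/4800)²·(1 − 92/1100)·2867.2²/92 = 4300.3
V̂(ȳ_st) = 37198.1
SE(ȳ_st) = √37198.1 = 192.868

ȳ_st ≈ 12012.35, SE ≈ 192.9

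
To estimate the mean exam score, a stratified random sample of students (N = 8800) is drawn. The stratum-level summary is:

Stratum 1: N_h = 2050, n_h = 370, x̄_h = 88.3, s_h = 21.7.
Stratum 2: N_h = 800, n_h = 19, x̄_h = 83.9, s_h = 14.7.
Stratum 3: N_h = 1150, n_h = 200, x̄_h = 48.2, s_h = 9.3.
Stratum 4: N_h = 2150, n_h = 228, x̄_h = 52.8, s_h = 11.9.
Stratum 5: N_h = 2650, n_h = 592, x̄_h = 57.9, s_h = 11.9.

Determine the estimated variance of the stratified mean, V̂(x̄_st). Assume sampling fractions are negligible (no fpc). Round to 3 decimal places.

V̂(x̄_st) ≈ 0.229

V̂(x̄_st) = Σ W_h² s_h²/n_h, with W_h = N_h/N and N = 8800:
  stratum 1: (2050/8800)²·21.7²/370 = 0.0690653
  stratum 2: (800/8800)²·14.7²/19 = 0.093993
  stratum 3: (1150/8800)²·9.3²/200 = 0.00738527
  stratum 4: (2150/8800)²·11.9²/228 = 0.0370741
  stratum 5: (2650/8800)²·11.9²/592 = 0.021692
V̂(x̄_st) = 0.22921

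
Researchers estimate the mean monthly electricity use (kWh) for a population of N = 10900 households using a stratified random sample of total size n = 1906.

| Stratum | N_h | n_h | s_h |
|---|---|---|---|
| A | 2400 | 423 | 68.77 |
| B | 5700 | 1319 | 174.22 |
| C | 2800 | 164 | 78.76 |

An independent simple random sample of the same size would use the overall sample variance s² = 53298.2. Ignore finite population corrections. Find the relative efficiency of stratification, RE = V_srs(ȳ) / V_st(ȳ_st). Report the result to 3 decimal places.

RE ≈ 2.997

V̂(ȳ_st) = Σ W_h² s_h²/n_h, with W_h = N_h/N and N = 10900:
  stratum A: (2400/10900)²·68.77²/423 = 0.542035
  stratum B: (5700/10900)²·174.22²/1319 = 6.29286
  stratum C: (2800/10900)²·78.76²/164 = 2.49592
V_st = 9.33081
V_srs = s²/n = 53298.2/1906 = 27.9634
Relative efficiency = V_srs / V_st = 27.9634/9.33081 = 2.9969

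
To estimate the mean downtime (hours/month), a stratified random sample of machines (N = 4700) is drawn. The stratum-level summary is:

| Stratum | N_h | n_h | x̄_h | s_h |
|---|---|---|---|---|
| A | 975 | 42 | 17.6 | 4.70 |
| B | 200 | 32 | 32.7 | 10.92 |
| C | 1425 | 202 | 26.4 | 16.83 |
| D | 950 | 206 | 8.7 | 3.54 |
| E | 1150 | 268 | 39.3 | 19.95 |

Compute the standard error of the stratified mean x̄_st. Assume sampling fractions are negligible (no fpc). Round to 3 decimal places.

V̂(x̄_st) = Σ W_h² s_h²/n_h, with W_h = N_h/N and N = 4700:
  stratum A: (975/4700)²·4.70²/42 = 0.0226339
  stratum B: (200/4700)²·10.92²/32 = 0.00674776
  stratum C: (1425/4700)²·16.83²/202 = 0.128899
  stratum D: (950/4700)²·3.54²/206 = 0.00248537
  stratum E: (1150/4700)²·19.95²/268 = 0.0889101
V̂(x̄_st) = 0.249677
SE(x̄_st) = √0.249677 = 0.499676

SE(x̄_st) ≈ 0.500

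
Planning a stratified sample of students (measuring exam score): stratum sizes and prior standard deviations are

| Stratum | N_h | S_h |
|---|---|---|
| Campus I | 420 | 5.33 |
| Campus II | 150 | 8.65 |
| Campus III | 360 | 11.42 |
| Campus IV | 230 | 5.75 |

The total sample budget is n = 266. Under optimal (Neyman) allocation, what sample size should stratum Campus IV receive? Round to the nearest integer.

Neyman allocation: n_h = n · N_h S_h / Σ N_i S_i, with n = 266.
  stratum Campus I: N_h·S_h = 420·5.33 = 2238.60
  stratum Campus II: N_h·S_h = 150·8.65 = 1297.50
  stratum Campus III: N_h·S_h = 360·11.42 = 4111.20
  stratum Campus IV: N_h·S_h = 230·5.75 = 1322.50
Σ N_h S_h = 8969.80
n for stratum Campus IV = 266·1322.50/8969.80 = 39.219 → 39

39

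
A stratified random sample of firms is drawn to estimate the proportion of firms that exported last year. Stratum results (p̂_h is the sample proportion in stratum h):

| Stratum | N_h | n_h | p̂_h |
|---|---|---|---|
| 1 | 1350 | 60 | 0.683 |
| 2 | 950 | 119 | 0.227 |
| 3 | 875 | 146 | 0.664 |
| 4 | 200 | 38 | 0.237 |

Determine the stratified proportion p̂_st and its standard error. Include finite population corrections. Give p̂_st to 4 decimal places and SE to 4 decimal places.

N = 3375; stratum weights W_h = N_h/N.
p̂_st = Σ W_h p̂_h = (1350·0.683 + 950·0.227 + 875·0.664 + 200·0.237)/3375 = 0.52329
V̂(p̂_st) = Σ W_h² (1 − n_h/N_h) p̂_h(1−p̂_h)/(n_h−1):
  stratum 1: (1350/3375)²·(1 − 60/1350)·0.683·0.317/59 = 0.000561053
  stratum 2: (950/3375)²·(1 − 119/950)·0.227·0.773/118 = 0.000103062
  stratum 3: (875/3375)²·(1 − 146/875)·0.664·0.336/145 = 8.61643e-05
  stratum 4: (200/3375)²·(1 − 38/200)·0.237·0.763/37 = 1.39017e-05
V̂(p̂_st) = 0.000764181; SE = √V̂ = 0.0276438

p̂_st ≈ 0.5233, SE ≈ 0.0276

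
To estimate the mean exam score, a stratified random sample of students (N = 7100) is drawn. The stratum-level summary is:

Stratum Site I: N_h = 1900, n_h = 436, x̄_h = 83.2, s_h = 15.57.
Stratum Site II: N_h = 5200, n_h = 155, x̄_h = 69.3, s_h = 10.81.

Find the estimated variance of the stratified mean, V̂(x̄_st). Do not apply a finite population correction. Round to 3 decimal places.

V̂(x̄_st) ≈ 0.444

V̂(x̄_st) = Σ W_h² s_h²/n_h, with W_h = N_h/N and N = 7100:
  stratum Site I: (1900/7100)²·15.57²/436 = 0.0398182
  stratum Site II: (5200/7100)²·10.81²/155 = 0.404399
V̂(x̄_st) = 0.444217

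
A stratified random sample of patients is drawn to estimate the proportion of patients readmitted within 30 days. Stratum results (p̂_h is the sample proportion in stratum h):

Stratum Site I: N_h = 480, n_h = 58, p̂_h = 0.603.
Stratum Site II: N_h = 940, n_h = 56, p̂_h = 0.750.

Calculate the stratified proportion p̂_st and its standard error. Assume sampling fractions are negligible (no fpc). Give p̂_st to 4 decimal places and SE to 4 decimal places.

N = 1420; stratum weights W_h = N_h/N.
p̂_st = Σ W_h p̂_h = (480·0.603 + 940·0.750)/1420 = 0.70031
V̂(p̂_st) = Σ W_h² p̂_h(1−p̂_h)/(n_h−1):
  stratum Site I: (480/1420)²·0.603·0.397/57 = 0.000479887
  stratum Site II: (940/1420)²·0.750·0.250/55 = 0.00149389
V̂(p̂_st) = 0.00197377; SE = √V̂ = 0.0444272

p̂_st ≈ 0.7003, SE ≈ 0.0444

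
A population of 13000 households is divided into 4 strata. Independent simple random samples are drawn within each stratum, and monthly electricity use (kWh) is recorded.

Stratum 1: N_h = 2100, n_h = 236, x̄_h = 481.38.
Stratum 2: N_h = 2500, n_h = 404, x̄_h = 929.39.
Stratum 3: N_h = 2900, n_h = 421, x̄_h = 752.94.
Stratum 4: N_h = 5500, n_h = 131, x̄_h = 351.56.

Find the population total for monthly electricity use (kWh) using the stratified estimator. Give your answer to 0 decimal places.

τ̂_st ≈ 7451479

τ̂_st = Σ N_h x̄_h = 2100·481.38 + 2500·929.39 + 2900·752.94 + 5500·351.56 = 7451479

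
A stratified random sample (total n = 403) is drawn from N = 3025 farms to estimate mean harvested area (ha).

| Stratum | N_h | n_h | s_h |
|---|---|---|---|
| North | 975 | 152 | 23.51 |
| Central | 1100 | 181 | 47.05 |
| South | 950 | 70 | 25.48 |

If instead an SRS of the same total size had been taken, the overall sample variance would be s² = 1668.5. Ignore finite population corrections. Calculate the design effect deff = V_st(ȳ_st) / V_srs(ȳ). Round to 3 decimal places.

deff ≈ 0.703

V̂(ȳ_st) = Σ W_h² s_h²/n_h, with W_h = N_h/N and N = 3025:
  stratum North: (975/3025)²·23.51²/152 = 0.377764
  stratum Central: (1100/3025)²·47.05²/181 = 1.61724
  stratum South: (950/3025)²·25.48²/70 = 0.914739
V_st = 2.90975
V_srs = s²/n = 1668.5/403 = 4.1402
deff = V_st / V_srs = 2.90975/4.1402 = 0.7028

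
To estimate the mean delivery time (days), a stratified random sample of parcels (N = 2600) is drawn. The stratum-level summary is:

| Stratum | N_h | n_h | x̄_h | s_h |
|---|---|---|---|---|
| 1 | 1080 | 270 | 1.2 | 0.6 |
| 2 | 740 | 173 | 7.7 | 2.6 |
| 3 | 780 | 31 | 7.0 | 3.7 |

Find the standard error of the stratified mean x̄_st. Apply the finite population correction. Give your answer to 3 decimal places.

SE(x̄_st) ≈ 0.202

V̂(x̄_st) = Σ W_h² (1 − n_h/N_h) s_h²/n_h, with W_h = N_h/N and N = 2600:
  stratum 1: (1080/2600)²·(1 − 270/1080)·0.6²/270 = 0.000172544
  stratum 2: (740/2600)²·(1 − 173/740)·2.6²/173 = 0.00242532
  stratum 3: (780/2600)²·(1 − 31/780)·3.7²/31 = 0.0381655
V̂(x̄_st) = 0.0407634
SE(x̄_st) = √0.0407634 = 0.2019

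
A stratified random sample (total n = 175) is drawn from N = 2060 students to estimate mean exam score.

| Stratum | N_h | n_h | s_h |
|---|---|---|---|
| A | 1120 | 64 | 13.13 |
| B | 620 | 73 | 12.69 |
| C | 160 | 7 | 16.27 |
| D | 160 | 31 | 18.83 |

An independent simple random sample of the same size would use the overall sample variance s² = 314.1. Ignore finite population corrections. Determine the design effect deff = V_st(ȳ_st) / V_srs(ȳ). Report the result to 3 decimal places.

V̂(ȳ_st) = Σ W_h² s_h²/n_h, with W_h = N_h/N and N = 2060:
  stratum A: (1120/2060)²·13.13²/64 = 0.796253
  stratum B: (620/2060)²·12.69²/73 = 0.199825
  stratum C: (160/2060)²·16.27²/7 = 0.22813
  stratum D: (160/2060)²·18.83²/31 = 0.0689993
V_st = 1.29321
V_srs = s²/n = 314.1/175 = 1.79486
deff = V_st / V_srs = 1.29321/1.79486 = 0.7205

deff ≈ 0.721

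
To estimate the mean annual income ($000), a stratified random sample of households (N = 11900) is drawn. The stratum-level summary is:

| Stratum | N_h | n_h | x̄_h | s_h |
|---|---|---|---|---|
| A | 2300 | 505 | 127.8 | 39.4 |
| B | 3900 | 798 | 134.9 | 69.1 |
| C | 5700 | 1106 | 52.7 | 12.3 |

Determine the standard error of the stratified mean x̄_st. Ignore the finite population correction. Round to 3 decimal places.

SE(x̄_st) ≈ 0.888

V̂(x̄_st) = Σ W_h² s_h²/n_h, with W_h = N_h/N and N = 11900:
  stratum A: (2300/11900)²·39.4²/505 = 0.114832
  stratum B: (3900/11900)²·69.1²/798 = 0.642671
  stratum C: (5700/11900)²·12.3²/1106 = 0.0313842
V̂(x̄_st) = 0.788887
SE(x̄_st) = √0.788887 = 0.888193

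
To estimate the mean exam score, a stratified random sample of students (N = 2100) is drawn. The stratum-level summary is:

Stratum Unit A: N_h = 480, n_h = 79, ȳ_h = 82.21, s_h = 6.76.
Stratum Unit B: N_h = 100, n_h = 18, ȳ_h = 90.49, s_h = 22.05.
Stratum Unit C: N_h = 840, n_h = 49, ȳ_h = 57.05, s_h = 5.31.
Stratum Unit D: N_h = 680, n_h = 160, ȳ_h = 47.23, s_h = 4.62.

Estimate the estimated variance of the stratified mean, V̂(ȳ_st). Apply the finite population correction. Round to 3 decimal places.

V̂(ȳ_st) = Σ W_h² (1 − n_h/N_h) s_h²/n_h, with W_h = N_h/N and N = 2100:
  stratum Unit A: (480/2100)²·(1 − 79/480)·6.76²/79 = 0.0252472
  stratum Unit B: (100/2100)²·(1 − 18/100)·22.05²/18 = 0.050225
  stratum Unit C: (840/2100)²·(1 − 49/840)·5.31²/49 = 0.0866982
  stratum Unit D: (680/2100)²·(1 − 160/680)·4.62²/160 = 0.0106964
V̂(ȳ_st) = 0.172867

V̂(ȳ_st) ≈ 0.173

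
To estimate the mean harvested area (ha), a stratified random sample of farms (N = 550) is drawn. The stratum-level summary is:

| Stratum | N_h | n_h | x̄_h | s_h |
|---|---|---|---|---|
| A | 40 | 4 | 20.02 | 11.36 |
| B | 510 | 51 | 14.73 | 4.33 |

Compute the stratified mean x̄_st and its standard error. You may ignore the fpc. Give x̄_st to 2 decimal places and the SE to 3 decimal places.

x̄_st ≈ 15.11, SE ≈ 0.698

x̄_st = Σ W_h x̄_h = (40·20.02 + 510·14.73)/550 = 15.11473
V̂(x̄_st) = Σ W_h² s_h²/n_h, with W_h = N_h/N and N = 550:
  stratum A: (40/550)²·11.36²/4 = 0.170644
  stratum B: (510/550)²·4.33²/51 = 0.316097
V̂(x̄_st) = 0.486741
SE(x̄_st) = √0.486741 = 0.697668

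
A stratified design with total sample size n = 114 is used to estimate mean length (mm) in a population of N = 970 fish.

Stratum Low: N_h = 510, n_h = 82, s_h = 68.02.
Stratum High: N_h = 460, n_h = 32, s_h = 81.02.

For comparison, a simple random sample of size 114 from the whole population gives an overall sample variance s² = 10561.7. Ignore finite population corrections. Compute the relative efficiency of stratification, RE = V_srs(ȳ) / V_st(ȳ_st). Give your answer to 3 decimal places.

V̂(ȳ_st) = Σ W_h² s_h²/n_h, with W_h = N_h/N and N = 970:
  stratum Low: (510/970)²·68.02²/82 = 15.5975
  stratum High: (460/970)²·81.02²/32 = 46.1325
V_st = 61.73
V_srs = s²/n = 10561.7/114 = 92.6465
Relative efficiency = V_srs / V_st = 92.6465/61.73 = 1.5008

RE ≈ 1.501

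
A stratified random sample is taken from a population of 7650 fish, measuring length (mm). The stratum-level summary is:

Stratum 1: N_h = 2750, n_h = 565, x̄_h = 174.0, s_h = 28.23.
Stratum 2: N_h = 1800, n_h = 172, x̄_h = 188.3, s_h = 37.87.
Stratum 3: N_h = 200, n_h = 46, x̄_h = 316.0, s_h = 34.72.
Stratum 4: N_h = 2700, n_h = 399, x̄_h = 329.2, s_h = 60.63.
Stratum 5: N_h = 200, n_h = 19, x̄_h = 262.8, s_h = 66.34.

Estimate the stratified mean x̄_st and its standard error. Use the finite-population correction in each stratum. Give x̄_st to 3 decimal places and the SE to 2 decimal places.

x̄_st = Σ W_h x̄_h = (2750·174.0 + 1800·188.3 + 200·316.0 + 2700·329.2 + 200·262.8)/7650 = 238.17516
V̂(x̄_st) = Σ W_h² (1 − n_h/N_h) s_h²/n_h, with W_h = N_h/N and N = 7650:
  stratum 1: (2750/7650)²·(1 − 565/2750)·28.23²/565 = 0.144822
  stratum 2: (1800/7650)²·(1 − 172/1800)·37.87²/172 = 0.417509
  stratum 3: (200/7650)²·(1 − 46/200)·34.72²/46 = 0.0137921
  stratum 4: (2700/7650)²·(1 − 399/2700)·60.63²/399 = 0.978047
  stratum 5: (200/7650)²·(1 − 19/200)·66.34²/19 = 0.143279
V̂(x̄_st) = 1.69745
SE(x̄_st) = √1.69745 = 1.30286

x̄_st ≈ 238.175, SE ≈ 1.30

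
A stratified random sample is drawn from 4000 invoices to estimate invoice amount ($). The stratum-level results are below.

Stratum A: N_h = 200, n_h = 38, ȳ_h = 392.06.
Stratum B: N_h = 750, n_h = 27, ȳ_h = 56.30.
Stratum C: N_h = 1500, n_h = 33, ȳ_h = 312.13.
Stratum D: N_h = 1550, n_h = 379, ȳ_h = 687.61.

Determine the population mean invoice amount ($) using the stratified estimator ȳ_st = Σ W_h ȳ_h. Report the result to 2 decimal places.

N = Σ N_h = 4000. Stratum weights W_h = N_h/N.
ȳ_st = (200·392.06 + 750·56.30 + 1500·312.13 + 1550·687.61) / 4000 = 413.6569

ȳ_st ≈ 413.66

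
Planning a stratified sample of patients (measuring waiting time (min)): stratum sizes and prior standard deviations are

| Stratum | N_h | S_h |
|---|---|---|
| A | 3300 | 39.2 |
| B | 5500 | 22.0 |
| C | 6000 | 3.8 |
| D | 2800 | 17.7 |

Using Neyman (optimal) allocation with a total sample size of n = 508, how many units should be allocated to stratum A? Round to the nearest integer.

204

Neyman allocation: n_h = n · N_h S_h / Σ N_i S_i, with n = 508.
  stratum A: N_h·S_h = 3300·39.2 = 129360.00
  stratum B: N_h·S_h = 5500·22.0 = 121000.00
  stratum C: N_h·S_h = 6000·3.8 = 22800.00
  stratum D: N_h·S_h = 2800·17.7 = 49560.00
Σ N_h S_h = 322720.00
n for stratum A = 508·129360.00/322720.00 = 203.628 → 204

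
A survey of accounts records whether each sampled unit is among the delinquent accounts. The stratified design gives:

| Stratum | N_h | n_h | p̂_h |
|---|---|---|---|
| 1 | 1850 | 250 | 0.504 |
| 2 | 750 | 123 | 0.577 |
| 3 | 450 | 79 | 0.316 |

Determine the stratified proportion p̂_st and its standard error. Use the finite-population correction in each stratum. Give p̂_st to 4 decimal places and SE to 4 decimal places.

p̂_st ≈ 0.4942, SE ≈ 0.0217

N = 3050; stratum weights W_h = N_h/N.
p̂_st = Σ W_h p̂_h = (1850·0.504 + 750·0.577 + 450·0.316)/3050 = 0.49421
V̂(p̂_st) = Σ W_h² (1 − n_h/N_h) p̂_h(1−p̂_h)/(n_h−1):
  stratum 1: (1850/3050)²·(1 − 250/1850)·0.504·0.496/249 = 0.000319451
  stratum 2: (750/3050)²·(1 − 123/750)·0.577·0.423/122 = 0.000101131
  stratum 3: (450/3050)²·(1 − 79/450)·0.316·0.684/78 = 4.97319e-05
V̂(p̂_st) = 0.000470315; SE = √V̂ = 0.0216867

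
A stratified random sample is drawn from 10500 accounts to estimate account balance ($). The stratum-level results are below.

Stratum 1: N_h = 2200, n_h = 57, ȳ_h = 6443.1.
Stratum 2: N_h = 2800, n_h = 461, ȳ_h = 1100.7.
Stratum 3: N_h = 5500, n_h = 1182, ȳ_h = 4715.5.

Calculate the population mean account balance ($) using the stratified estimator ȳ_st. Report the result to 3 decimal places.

ȳ_st ≈ 4113.527

N = Σ N_h = 10500. Stratum weights W_h = N_h/N.
ȳ_st = (2200·6443.1 + 2800·1100.7 + 5500·4715.5) / 10500 = 4113.52667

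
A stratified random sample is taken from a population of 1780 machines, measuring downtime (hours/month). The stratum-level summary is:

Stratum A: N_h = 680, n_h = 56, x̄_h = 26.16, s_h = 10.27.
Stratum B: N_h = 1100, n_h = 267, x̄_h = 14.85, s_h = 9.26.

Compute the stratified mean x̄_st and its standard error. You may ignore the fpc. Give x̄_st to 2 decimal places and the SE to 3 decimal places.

x̄_st = Σ W_h x̄_h = (680·26.16 + 1100·14.85)/1780 = 19.17067
V̂(x̄_st) = Σ W_h² s_h²/n_h, with W_h = N_h/N and N = 1780:
  stratum A: (680/1780)²·10.27²/56 = 0.274872
  stratum B: (1100/1780)²·9.26²/267 = 0.122647
V̂(x̄_st) = 0.397519
SE(x̄_st) = √0.397519 = 0.630491

x̄_st ≈ 19.17, SE ≈ 0.630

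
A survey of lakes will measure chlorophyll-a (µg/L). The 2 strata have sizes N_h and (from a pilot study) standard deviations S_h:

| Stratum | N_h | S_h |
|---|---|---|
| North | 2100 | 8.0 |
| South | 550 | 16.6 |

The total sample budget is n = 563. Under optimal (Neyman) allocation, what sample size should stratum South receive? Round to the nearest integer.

198

Neyman allocation: n_h = n · N_h S_h / Σ N_i S_i, with n = 563.
  stratum North: N_h·S_h = 2100·8.0 = 16800.00
  stratum South: N_h·S_h = 550·16.6 = 9130.00
Σ N_h S_h = 25930.00
n for stratum South = 563·9130.00/25930.00 = 198.233 → 198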